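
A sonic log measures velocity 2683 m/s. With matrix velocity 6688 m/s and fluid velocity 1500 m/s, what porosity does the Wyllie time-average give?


1/V - 1/Vm = 1/2683 - 1/6688 = 0.0002232
1/Vf - 1/Vm = 1/1500 - 1/6688 = 0.00051715
phi = 0.0002232 / 0.00051715 = 0.4316

0.4316


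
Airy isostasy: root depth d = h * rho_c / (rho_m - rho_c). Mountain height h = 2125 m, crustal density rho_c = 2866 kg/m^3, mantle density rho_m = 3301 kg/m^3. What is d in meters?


rho_m - rho_c = 3301 - 2866 = 435
d = 2125 * 2866 / 435
= 6090250 / 435
= 14000.57 m

14000.57


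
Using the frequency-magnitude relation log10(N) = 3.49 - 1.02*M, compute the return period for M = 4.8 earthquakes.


log10(N) = 3.49 - 1.02*4.8 = -1.406
N = 10^-1.406 = 0.039264
T = 1/N = 1/0.039264 = 25.4683 years

25.4683


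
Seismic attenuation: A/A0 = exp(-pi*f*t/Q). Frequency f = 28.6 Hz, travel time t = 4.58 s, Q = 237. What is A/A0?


pi*f*t/Q = pi*28.6*4.58/237 = 1.736333
A/A0 = exp(-1.736333) = 0.176165

0.176165


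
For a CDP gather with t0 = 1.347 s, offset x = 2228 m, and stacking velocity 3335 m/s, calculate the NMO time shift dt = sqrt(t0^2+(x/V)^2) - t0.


x/Vnmo = 2228/3335 = 0.668066
(x/Vnmo)^2 = 0.446312
t0^2 = 1.814409
sqrt(1.814409 + 0.446312) = 1.503569
dt = 1.503569 - 1.347 = 0.156569

0.156569


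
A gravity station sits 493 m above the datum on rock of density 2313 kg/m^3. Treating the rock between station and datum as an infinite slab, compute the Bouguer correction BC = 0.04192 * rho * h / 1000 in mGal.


BC = 0.04192 * rho * h / 1000
= 0.04192 * 2313 * 493 / 1000
= 47.8018 mGal

47.8018


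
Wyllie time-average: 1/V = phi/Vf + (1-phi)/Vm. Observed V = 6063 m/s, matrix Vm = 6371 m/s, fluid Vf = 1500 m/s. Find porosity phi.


1/V - 1/Vm = 1/6063 - 1/6371 = 7.97e-06
1/Vf - 1/Vm = 1/1500 - 1/6371 = 0.00050971
phi = 7.97e-06 / 0.00050971 = 0.0156

0.0156


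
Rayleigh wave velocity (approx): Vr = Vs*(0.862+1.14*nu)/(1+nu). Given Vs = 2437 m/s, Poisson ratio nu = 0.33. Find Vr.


Numerator factor = 0.862 + 1.14*0.33 = 1.2382
Denominator = 1 + 0.33 = 1.33
Vr = 2437 * 1.2382 / 1.33 = 2268.79 m/s

2268.79


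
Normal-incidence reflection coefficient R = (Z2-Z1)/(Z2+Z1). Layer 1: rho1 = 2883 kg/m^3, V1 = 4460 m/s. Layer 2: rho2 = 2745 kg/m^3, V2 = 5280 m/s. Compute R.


Z1 = 2883 * 4460 = 12858180
Z2 = 2745 * 5280 = 14493600
R = (14493600 - 12858180) / (14493600 + 12858180) = 1635420 / 27351780 = 0.0598

0.0598


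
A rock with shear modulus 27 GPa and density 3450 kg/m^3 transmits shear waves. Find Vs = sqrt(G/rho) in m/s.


Convert G to Pa: G = 27e9 Pa
Compute G/rho = 27e9 / 3450 = 7826086.9565
Vs = sqrt(7826086.9565) = 2797.51 m/s

2797.51


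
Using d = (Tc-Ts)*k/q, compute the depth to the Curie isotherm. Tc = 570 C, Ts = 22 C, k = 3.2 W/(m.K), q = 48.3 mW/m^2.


T_Curie - T_surf = 570 - 22 = 548 C
Convert q to W/m^2: 48.3 mW/m^2 = 0.0483 W/m^2
d = 548 * 3.2 / 0.0483 = 36306.42 m

36306.42


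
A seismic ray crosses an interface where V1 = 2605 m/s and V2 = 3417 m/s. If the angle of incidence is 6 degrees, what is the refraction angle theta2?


sin(theta1) = sin(6 deg) = 0.104528
sin(theta2) = V2/V1 * sin(theta1) = 3417/2605 * 0.104528 = 0.137111
theta2 = arcsin(0.137111) = 7.8807 degrees

7.8807


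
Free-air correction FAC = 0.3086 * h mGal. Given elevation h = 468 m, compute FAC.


FAC = 0.3086 * h
= 0.3086 * 468
= 144.4248 mGal

144.4248


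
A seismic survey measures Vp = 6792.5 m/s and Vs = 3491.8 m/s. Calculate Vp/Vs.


Vp/Vs = 6792.5 / 3491.8
= 1.9453

1.9453


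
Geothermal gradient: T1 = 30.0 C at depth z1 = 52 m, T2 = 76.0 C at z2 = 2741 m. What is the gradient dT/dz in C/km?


dT = 76.0 - 30.0 = 46.0 C
dz = 2741 - 52 = 2689 m
gradient = dT/dz * 1000 = 46.0/2689 * 1000 = 17.1067 C/km

17.1067


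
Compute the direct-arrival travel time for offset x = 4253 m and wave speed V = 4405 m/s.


t = x / V
= 4253 / 4405
= 0.9655 s

0.9655


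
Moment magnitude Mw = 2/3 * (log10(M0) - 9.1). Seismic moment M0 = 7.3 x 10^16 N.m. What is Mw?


log10(M0) = log10(7.3 x 10^16) = 16.8633
Mw = 2/3 * (16.8633 - 9.1)
= 2/3 * 7.7633
= 5.18

5.18


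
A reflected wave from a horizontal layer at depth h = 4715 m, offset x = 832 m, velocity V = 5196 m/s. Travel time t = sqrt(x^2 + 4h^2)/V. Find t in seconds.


x^2 + 4h^2 = 832^2 + 4*4715^2 = 692224 + 88924900 = 89617124
sqrt(89617124) = 9466.6321
t = 9466.6321 / 5196 = 1.8219 s

1.8219


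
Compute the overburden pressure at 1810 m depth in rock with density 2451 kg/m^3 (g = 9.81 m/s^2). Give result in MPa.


P = rho * g * z / 1e6
= 2451 * 9.81 * 1810 / 1e6
= 43520201.1 / 1e6
= 43.5202 MPa

43.5202


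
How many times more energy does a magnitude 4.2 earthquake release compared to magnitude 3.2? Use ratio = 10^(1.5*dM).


M2 - M1 = 4.2 - 3.2 = 1.0
1.5 * 1.0 = 1.5
ratio = 10^1.5 = 31.62

31.62


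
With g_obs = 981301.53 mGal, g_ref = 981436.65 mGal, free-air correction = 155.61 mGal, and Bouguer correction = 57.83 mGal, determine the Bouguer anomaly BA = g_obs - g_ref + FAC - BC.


BA = g_obs - g_ref + FAC - BC
= 981301.53 - 981436.65 + 155.61 - 57.83
= -37.34 mGal

-37.34


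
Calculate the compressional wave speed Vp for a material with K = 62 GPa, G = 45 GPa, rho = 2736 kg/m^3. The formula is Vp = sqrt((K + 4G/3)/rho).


First compute the effective modulus:
K + 4G/3 = 62e9 + 4*45e9/3 = 122000000000.0 Pa
Then divide by density:
122000000000.0 / 2736 = 44590643.2749 Pa/(kg/m^3)
Take the square root:
Vp = sqrt(44590643.2749) = 6677.62 m/s

6677.62


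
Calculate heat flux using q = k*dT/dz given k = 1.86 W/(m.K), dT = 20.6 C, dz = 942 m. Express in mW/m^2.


q = k * dT / dz * 1000
= 1.86 * 20.6 / 942 * 1000
= 0.040675 * 1000
= 40.6752 mW/m^2

40.6752


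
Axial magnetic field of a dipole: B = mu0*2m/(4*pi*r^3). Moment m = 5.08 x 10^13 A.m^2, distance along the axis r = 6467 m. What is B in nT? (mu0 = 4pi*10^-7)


m = 5.08 x 10^13 = 50800000000000 A.m^2
2m = 101600000000000 A.m^2
r^3 = 6467^3 = 270463449563
B = (4pi*10^-7) * 101600000000000 / (4*pi * 270463449563) * 1e9
= 127674325.441889 / 3398743944846.7 * 1e9
= 37565.1498 nT

37565.1498


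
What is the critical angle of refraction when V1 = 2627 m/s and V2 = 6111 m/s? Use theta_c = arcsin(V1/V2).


V1/V2 = 2627/6111 = 0.429881
theta_c = arcsin(0.429881) = 25.46 degrees

25.46


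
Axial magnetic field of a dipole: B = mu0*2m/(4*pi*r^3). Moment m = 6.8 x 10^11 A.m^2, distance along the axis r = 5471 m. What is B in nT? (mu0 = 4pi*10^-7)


m = 6.8 x 10^11 = 680000000000 A.m^2
2m = 1360000000000 A.m^2
r^3 = 5471^3 = 163757102111
B = (4pi*10^-7) * 1360000000000 / (4*pi * 163757102111) * 1e9
= 1709026.403553 / 2057832435860.28 * 1e9
= 830.4983 nT

830.4983


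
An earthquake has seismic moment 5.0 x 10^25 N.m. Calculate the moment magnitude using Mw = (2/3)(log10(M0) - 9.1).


log10(M0) = log10(5.0 x 10^25) = 25.699
Mw = 2/3 * (25.699 - 9.1)
= 2/3 * 16.599
= 11.07

11.07


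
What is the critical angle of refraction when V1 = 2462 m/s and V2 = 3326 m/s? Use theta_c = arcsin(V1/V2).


V1/V2 = 2462/3326 = 0.740229
theta_c = arcsin(0.740229) = 47.7509 degrees

47.7509


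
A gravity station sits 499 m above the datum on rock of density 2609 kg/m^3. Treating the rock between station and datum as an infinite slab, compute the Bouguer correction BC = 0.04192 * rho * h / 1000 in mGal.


BC = 0.04192 * rho * h / 1000
= 0.04192 * 2609 * 499 / 1000
= 54.5753 mGal

54.5753


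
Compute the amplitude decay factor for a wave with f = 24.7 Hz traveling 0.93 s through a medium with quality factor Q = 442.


pi*f*t/Q = pi*24.7*0.93/442 = 0.16327
A/A0 = exp(-0.16327) = 0.849361

0.849361


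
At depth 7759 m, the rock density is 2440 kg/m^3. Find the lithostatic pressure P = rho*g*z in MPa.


P = rho * g * z / 1e6
= 2440 * 9.81 * 7759 / 1e6
= 185722527.6 / 1e6
= 185.7225 MPa

185.7225


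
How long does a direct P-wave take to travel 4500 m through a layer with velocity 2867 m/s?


t = x / V
= 4500 / 2867
= 1.5696 s

1.5696


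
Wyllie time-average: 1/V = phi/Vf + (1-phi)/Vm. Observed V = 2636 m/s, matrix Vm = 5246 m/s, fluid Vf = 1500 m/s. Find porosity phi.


1/V - 1/Vm = 1/2636 - 1/5246 = 0.00018874
1/Vf - 1/Vm = 1/1500 - 1/5246 = 0.00047605
phi = 0.00018874 / 0.00047605 = 0.3965

0.3965


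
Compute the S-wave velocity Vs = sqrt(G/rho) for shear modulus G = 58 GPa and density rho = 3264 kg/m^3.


Convert G to Pa: G = 58e9 Pa
Compute G/rho = 58e9 / 3264 = 17769607.8431
Vs = sqrt(17769607.8431) = 4215.4 m/s

4215.4


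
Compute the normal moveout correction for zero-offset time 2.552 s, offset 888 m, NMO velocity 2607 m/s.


x/Vnmo = 888/2607 = 0.340621
(x/Vnmo)^2 = 0.116023
t0^2 = 6.512704
sqrt(6.512704 + 0.116023) = 2.574631
dt = 2.574631 - 2.552 = 0.022631

0.022631


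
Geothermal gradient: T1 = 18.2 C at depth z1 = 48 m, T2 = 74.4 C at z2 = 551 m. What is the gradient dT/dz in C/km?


dT = 74.4 - 18.2 = 56.2 C
dz = 551 - 48 = 503 m
gradient = dT/dz * 1000 = 56.2/503 * 1000 = 111.7296 C/km

111.7296


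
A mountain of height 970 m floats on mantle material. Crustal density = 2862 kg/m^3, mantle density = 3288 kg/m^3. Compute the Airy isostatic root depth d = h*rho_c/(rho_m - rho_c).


rho_m - rho_c = 3288 - 2862 = 426
d = 970 * 2862 / 426
= 2776140 / 426
= 6516.76 m

6516.76


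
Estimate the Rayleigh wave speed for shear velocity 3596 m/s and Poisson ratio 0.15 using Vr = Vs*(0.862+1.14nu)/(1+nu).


Numerator factor = 0.862 + 1.14*0.15 = 1.033
Denominator = 1 + 0.15 = 1.15
Vr = 3596 * 1.033 / 1.15 = 3230.15 m/s

3230.15


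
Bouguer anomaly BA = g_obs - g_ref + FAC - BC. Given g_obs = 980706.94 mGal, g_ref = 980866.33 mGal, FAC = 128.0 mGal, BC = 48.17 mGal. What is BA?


BA = g_obs - g_ref + FAC - BC
= 980706.94 - 980866.33 + 128.0 - 48.17
= -79.56 mGal

-79.56


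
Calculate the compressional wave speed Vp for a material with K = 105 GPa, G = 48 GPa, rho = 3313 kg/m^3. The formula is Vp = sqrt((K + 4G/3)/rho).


First compute the effective modulus:
K + 4G/3 = 105e9 + 4*48e9/3 = 169000000000.0 Pa
Then divide by density:
169000000000.0 / 3313 = 51011168.1256 Pa/(kg/m^3)
Take the square root:
Vp = sqrt(51011168.1256) = 7142.21 m/s

7142.21


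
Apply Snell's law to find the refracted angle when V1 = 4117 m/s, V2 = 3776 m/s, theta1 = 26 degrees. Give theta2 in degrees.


sin(theta1) = sin(26 deg) = 0.438371
sin(theta2) = V2/V1 * sin(theta1) = 3776/4117 * 0.438371 = 0.402062
theta2 = arcsin(0.402062) = 23.7072 degrees

23.7072


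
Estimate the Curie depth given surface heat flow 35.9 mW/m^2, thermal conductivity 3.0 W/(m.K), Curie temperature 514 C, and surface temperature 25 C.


T_Curie - T_surf = 514 - 25 = 489 C
Convert q to W/m^2: 35.9 mW/m^2 = 0.0359 W/m^2
d = 489 * 3.0 / 0.0359 = 40863.51 m

40863.51


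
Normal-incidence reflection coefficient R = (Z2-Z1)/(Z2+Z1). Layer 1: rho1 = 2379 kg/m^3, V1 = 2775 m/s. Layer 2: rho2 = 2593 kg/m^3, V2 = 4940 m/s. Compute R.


Z1 = 2379 * 2775 = 6601725
Z2 = 2593 * 4940 = 12809420
R = (12809420 - 6601725) / (12809420 + 6601725) = 6207695 / 19411145 = 0.3198

0.3198


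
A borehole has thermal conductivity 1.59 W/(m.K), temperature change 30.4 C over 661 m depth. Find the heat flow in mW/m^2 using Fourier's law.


q = k * dT / dz * 1000
= 1.59 * 30.4 / 661 * 1000
= 0.073126 * 1000
= 73.1256 mW/m^2

73.1256


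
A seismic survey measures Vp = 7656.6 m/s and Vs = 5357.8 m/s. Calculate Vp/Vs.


Vp/Vs = 7656.6 / 5357.8
= 1.4291

1.4291


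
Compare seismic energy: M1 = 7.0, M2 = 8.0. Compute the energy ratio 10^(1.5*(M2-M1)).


M2 - M1 = 8.0 - 7.0 = 1.0
1.5 * 1.0 = 1.5
ratio = 10^1.5 = 31.62

31.62


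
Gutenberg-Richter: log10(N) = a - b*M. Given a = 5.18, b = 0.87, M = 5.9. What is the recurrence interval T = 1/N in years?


log10(N) = 5.18 - 0.87*5.9 = 0.047
N = 10^0.047 = 1.114295
T = 1/N = 1/1.114295 = 0.8974 years

0.8974


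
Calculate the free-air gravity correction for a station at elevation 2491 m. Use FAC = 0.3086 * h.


FAC = 0.3086 * h
= 0.3086 * 2491
= 768.7226 mGal

768.7226


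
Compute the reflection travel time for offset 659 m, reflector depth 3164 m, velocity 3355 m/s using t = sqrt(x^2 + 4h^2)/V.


x^2 + 4h^2 = 659^2 + 4*3164^2 = 434281 + 40043584 = 40477865
sqrt(40477865) = 6362.2217
t = 6362.2217 / 3355 = 1.8963 s

1.8963


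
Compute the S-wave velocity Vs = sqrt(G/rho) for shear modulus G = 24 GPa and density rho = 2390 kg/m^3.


Convert G to Pa: G = 24e9 Pa
Compute G/rho = 24e9 / 2390 = 10041841.0042
Vs = sqrt(10041841.0042) = 3168.89 m/s

3168.89


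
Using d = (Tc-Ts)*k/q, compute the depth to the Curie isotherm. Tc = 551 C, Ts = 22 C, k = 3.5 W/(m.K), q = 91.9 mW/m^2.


T_Curie - T_surf = 551 - 22 = 529 C
Convert q to W/m^2: 91.9 mW/m^2 = 0.0919 W/m^2
d = 529 * 3.5 / 0.0919 = 20146.9 m

20146.9


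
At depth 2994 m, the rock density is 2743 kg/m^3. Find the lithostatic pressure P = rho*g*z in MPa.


P = rho * g * z / 1e6
= 2743 * 9.81 * 2994 / 1e6
= 80565037.02 / 1e6
= 80.565 MPa

80.565


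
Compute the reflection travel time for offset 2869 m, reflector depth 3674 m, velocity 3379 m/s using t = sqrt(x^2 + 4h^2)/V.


x^2 + 4h^2 = 2869^2 + 4*3674^2 = 8231161 + 53993104 = 62224265
sqrt(62224265) = 7888.2359
t = 7888.2359 / 3379 = 2.3345 s

2.3345


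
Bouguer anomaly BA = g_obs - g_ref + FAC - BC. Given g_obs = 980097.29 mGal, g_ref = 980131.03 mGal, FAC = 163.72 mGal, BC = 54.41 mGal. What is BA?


BA = g_obs - g_ref + FAC - BC
= 980097.29 - 980131.03 + 163.72 - 54.41
= 75.57 mGal

75.57


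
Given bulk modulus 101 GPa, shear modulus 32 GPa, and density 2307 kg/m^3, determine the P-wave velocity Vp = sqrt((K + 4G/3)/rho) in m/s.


First compute the effective modulus:
K + 4G/3 = 101e9 + 4*32e9/3 = 143666666666.67 Pa
Then divide by density:
143666666666.67 / 2307 = 62274237.8269 Pa/(kg/m^3)
Take the square root:
Vp = sqrt(62274237.8269) = 7891.4 m/s

7891.4


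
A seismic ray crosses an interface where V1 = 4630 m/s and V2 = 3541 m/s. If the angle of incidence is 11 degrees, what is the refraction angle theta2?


sin(theta1) = sin(11 deg) = 0.190809
sin(theta2) = V2/V1 * sin(theta1) = 3541/4630 * 0.190809 = 0.14593
theta2 = arcsin(0.14593) = 8.3911 degrees

8.3911


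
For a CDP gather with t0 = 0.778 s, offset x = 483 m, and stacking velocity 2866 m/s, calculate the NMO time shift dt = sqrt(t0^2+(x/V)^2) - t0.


x/Vnmo = 483/2866 = 0.168528
(x/Vnmo)^2 = 0.028402
t0^2 = 0.605284
sqrt(0.605284 + 0.028402) = 0.796044
dt = 0.796044 - 0.778 = 0.018044

0.018044


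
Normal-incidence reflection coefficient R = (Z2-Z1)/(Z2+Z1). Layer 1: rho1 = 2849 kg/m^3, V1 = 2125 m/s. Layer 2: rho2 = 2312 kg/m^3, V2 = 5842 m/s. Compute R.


Z1 = 2849 * 2125 = 6054125
Z2 = 2312 * 5842 = 13506704
R = (13506704 - 6054125) / (13506704 + 6054125) = 7452579 / 19560829 = 0.381

0.381


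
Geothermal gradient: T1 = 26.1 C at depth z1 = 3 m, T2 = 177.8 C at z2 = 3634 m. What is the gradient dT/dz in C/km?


dT = 177.8 - 26.1 = 151.7 C
dz = 3634 - 3 = 3631 m
gradient = dT/dz * 1000 = 151.7/3631 * 1000 = 41.7791 C/km

41.7791


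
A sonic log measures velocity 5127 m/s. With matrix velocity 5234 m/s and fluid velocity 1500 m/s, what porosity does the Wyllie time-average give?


1/V - 1/Vm = 1/5127 - 1/5234 = 3.99e-06
1/Vf - 1/Vm = 1/1500 - 1/5234 = 0.00047561
phi = 3.99e-06 / 0.00047561 = 0.0084

0.0084


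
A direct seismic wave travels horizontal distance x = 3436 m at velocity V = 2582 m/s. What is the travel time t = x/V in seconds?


t = x / V
= 3436 / 2582
= 1.3308 s

1.3308


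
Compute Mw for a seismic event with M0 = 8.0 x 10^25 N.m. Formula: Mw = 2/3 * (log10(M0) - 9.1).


log10(M0) = log10(8.0 x 10^25) = 25.9031
Mw = 2/3 * (25.9031 - 9.1)
= 2/3 * 16.8031
= 11.2

11.2


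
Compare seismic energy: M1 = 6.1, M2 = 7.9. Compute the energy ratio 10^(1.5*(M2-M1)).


M2 - M1 = 7.9 - 6.1 = 1.8
1.5 * 1.8 = 2.7
ratio = 10^2.7 = 501.19

501.19


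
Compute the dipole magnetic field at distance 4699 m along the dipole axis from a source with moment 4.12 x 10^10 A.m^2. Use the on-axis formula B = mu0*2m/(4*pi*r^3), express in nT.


m = 4.12 x 10^10 = 41200000000 A.m^2
2m = 82400000000 A.m^2
r^3 = 4699^3 = 103756744099
B = (4pi*10^-7) * 82400000000 / (4*pi * 103756744099) * 1e9
= 103546.893862 / 1303845700087.26 * 1e9
= 79.4165 nT

79.4165


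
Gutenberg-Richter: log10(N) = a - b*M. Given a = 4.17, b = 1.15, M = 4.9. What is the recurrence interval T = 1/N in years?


log10(N) = 4.17 - 1.15*4.9 = -1.465
N = 10^-1.465 = 0.034277
T = 1/N = 1/0.034277 = 29.1743 years

29.1743


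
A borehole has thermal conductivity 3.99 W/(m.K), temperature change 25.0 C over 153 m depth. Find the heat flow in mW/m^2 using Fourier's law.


q = k * dT / dz * 1000
= 3.99 * 25.0 / 153 * 1000
= 0.651961 * 1000
= 651.9608 mW/m^2

651.9608


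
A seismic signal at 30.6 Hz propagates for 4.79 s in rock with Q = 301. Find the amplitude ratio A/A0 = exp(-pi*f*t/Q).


pi*f*t/Q = pi*30.6*4.79/301 = 1.52982
A/A0 = exp(-1.52982) = 0.216575

0.216575


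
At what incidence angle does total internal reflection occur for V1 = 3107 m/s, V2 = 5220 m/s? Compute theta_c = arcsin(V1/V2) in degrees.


V1/V2 = 3107/5220 = 0.595211
theta_c = arcsin(0.595211) = 36.5277 degrees

36.5277


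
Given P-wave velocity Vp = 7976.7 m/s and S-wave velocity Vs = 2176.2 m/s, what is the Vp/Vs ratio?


Vp/Vs = 7976.7 / 2176.2
= 3.6654

3.6654


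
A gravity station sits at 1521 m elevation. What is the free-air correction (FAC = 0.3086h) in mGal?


FAC = 0.3086 * h
= 0.3086 * 1521
= 469.3806 mGal

469.3806


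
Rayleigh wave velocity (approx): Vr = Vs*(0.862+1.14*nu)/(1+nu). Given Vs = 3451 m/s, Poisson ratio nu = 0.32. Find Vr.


Numerator factor = 0.862 + 1.14*0.32 = 1.2268
Denominator = 1 + 0.32 = 1.32
Vr = 3451 * 1.2268 / 1.32 = 3207.34 m/s

3207.34


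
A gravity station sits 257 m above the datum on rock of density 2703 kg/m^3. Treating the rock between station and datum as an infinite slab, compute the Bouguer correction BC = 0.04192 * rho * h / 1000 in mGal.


BC = 0.04192 * rho * h / 1000
= 0.04192 * 2703 * 257 / 1000
= 29.1206 mGal

29.1206


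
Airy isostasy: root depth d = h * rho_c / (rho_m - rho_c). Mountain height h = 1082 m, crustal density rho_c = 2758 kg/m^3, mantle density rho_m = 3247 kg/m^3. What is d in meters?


rho_m - rho_c = 3247 - 2758 = 489
d = 1082 * 2758 / 489
= 2984156 / 489
= 6102.57 m

6102.57


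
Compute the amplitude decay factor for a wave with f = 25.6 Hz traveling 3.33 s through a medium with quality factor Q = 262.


pi*f*t/Q = pi*25.6*3.33/262 = 1.022193
A/A0 = exp(-1.022193) = 0.359805

0.359805


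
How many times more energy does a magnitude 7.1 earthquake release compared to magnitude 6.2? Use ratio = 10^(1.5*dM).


M2 - M1 = 7.1 - 6.2 = 0.9
1.5 * 0.9 = 1.35
ratio = 10^1.35 = 22.39

22.39


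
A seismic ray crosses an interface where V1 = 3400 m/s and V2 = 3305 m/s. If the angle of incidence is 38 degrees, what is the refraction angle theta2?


sin(theta1) = sin(38 deg) = 0.615661
sin(theta2) = V2/V1 * sin(theta1) = 3305/3400 * 0.615661 = 0.598459
theta2 = arcsin(0.598459) = 36.7596 degrees

36.7596


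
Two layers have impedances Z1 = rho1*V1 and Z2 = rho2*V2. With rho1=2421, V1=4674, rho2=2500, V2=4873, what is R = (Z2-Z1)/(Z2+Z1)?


Z1 = 2421 * 4674 = 11315754
Z2 = 2500 * 4873 = 12182500
R = (12182500 - 11315754) / (12182500 + 11315754) = 866746 / 23498254 = 0.0369

0.0369


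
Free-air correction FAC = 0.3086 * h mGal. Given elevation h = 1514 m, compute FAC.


FAC = 0.3086 * h
= 0.3086 * 1514
= 467.2204 mGal

467.2204


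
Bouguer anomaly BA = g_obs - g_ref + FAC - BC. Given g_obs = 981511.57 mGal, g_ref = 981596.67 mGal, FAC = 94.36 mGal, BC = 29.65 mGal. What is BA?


BA = g_obs - g_ref + FAC - BC
= 981511.57 - 981596.67 + 94.36 - 29.65
= -20.39 mGal

-20.39


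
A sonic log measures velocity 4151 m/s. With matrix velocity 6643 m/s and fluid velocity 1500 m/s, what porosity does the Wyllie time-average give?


1/V - 1/Vm = 1/4151 - 1/6643 = 9.037e-05
1/Vf - 1/Vm = 1/1500 - 1/6643 = 0.00051613
phi = 9.037e-05 / 0.00051613 = 0.1751

0.1751


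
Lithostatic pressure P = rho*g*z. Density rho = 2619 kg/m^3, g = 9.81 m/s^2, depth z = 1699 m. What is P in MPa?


P = rho * g * z / 1e6
= 2619 * 9.81 * 1699 / 1e6
= 43651370.61 / 1e6
= 43.6514 MPa

43.6514


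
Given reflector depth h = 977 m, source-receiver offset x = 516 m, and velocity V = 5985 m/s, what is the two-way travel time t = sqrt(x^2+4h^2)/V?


x^2 + 4h^2 = 516^2 + 4*977^2 = 266256 + 3818116 = 4084372
sqrt(4084372) = 2020.9829
t = 2020.9829 / 5985 = 0.3377 s

0.3377


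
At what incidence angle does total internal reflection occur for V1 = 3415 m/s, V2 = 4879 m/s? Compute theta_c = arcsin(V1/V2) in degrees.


V1/V2 = 3415/4879 = 0.699939
theta_c = arcsin(0.699939) = 44.4221 degrees

44.4221


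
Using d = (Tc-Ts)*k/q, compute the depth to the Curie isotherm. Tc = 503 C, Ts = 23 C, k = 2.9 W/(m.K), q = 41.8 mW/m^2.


T_Curie - T_surf = 503 - 23 = 480 C
Convert q to W/m^2: 41.8 mW/m^2 = 0.0418 W/m^2
d = 480 * 2.9 / 0.0418 = 33301.44 m

33301.44


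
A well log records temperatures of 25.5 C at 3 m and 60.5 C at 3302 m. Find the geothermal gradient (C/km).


dT = 60.5 - 25.5 = 35.0 C
dz = 3302 - 3 = 3299 m
gradient = dT/dz * 1000 = 35.0/3299 * 1000 = 10.6093 C/km

10.6093


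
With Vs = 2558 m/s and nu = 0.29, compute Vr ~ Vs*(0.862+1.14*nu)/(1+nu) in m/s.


Numerator factor = 0.862 + 1.14*0.29 = 1.1926
Denominator = 1 + 0.29 = 1.29
Vr = 2558 * 1.1926 / 1.29 = 2364.86 m/s

2364.86


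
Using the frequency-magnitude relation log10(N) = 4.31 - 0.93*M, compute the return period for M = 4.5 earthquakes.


log10(N) = 4.31 - 0.93*4.5 = 0.125
N = 10^0.125 = 1.333521
T = 1/N = 1/1.333521 = 0.7499 years

0.7499


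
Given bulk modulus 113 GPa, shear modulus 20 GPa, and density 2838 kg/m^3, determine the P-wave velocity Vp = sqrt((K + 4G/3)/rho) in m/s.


First compute the effective modulus:
K + 4G/3 = 113e9 + 4*20e9/3 = 139666666666.67 Pa
Then divide by density:
139666666666.67 / 2838 = 49213060.841 Pa/(kg/m^3)
Take the square root:
Vp = sqrt(49213060.841) = 7015.2 m/s

7015.2


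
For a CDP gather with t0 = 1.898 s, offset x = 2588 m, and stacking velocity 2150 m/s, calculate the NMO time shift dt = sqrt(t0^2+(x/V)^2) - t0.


x/Vnmo = 2588/2150 = 1.203721
(x/Vnmo)^2 = 1.448944
t0^2 = 3.602404
sqrt(3.602404 + 1.448944) = 2.24752
dt = 2.24752 - 1.898 = 0.34952

0.34952


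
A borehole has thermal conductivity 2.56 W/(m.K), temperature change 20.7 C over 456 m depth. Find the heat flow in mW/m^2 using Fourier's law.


q = k * dT / dz * 1000
= 2.56 * 20.7 / 456 * 1000
= 0.116211 * 1000
= 116.2105 mW/m^2

116.2105


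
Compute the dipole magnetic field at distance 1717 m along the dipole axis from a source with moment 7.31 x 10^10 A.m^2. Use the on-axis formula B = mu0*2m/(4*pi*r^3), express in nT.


m = 7.31 x 10^10 = 73100000000 A.m^2
2m = 146200000000 A.m^2
r^3 = 1717^3 = 5061868813
B = (4pi*10^-7) * 146200000000 / (4*pi * 5061868813) * 1e9
= 183720.338382 / 63609319505.42 * 1e9
= 2888.2613 nT

2888.2613


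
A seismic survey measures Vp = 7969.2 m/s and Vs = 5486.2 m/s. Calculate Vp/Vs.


Vp/Vs = 7969.2 / 5486.2
= 1.4526

1.4526


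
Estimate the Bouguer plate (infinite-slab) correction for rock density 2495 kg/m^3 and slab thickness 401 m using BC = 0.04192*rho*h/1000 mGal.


BC = 0.04192 * rho * h / 1000
= 0.04192 * 2495 * 401 / 1000
= 41.9408 mGal

41.9408


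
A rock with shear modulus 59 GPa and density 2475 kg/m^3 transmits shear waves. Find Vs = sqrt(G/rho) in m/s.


Convert G to Pa: G = 59e9 Pa
Compute G/rho = 59e9 / 2475 = 23838383.8384
Vs = sqrt(23838383.8384) = 4882.46 m/s

4882.46


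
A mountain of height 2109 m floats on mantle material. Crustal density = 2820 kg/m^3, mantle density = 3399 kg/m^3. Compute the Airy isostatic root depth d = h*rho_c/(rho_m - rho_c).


rho_m - rho_c = 3399 - 2820 = 579
d = 2109 * 2820 / 579
= 5947380 / 579
= 10271.81 m

10271.81


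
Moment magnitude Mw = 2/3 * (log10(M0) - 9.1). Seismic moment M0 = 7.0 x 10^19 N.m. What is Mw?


log10(M0) = log10(7.0 x 10^19) = 19.8451
Mw = 2/3 * (19.8451 - 9.1)
= 2/3 * 10.7451
= 7.16

7.16


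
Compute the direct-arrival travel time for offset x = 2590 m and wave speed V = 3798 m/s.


t = x / V
= 2590 / 3798
= 0.6819 s

0.6819


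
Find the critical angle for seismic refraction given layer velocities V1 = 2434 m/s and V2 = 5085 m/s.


V1/V2 = 2434/5085 = 0.478663
theta_c = arcsin(0.478663) = 28.5981 degrees

28.5981


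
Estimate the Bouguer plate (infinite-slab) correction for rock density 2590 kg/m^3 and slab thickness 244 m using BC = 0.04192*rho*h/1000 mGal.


BC = 0.04192 * rho * h / 1000
= 0.04192 * 2590 * 244 / 1000
= 26.4918 mGal

26.4918


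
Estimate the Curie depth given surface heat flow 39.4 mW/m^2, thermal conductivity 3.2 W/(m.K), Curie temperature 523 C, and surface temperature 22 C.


T_Curie - T_surf = 523 - 22 = 501 C
Convert q to W/m^2: 39.4 mW/m^2 = 0.0394 W/m^2
d = 501 * 3.2 / 0.0394 = 40690.36 m

40690.36


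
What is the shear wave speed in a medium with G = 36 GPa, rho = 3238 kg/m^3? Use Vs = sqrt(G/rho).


Convert G to Pa: G = 36e9 Pa
Compute G/rho = 36e9 / 3238 = 11117974.0581
Vs = sqrt(11117974.0581) = 3334.36 m/s

3334.36


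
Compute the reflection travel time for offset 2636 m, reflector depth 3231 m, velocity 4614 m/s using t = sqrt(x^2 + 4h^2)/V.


x^2 + 4h^2 = 2636^2 + 4*3231^2 = 6948496 + 41757444 = 48705940
sqrt(48705940) = 6978.9641
t = 6978.9641 / 4614 = 1.5126 s

1.5126


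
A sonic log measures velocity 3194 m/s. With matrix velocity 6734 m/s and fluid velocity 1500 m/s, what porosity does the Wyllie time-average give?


1/V - 1/Vm = 1/3194 - 1/6734 = 0.00016459
1/Vf - 1/Vm = 1/1500 - 1/6734 = 0.00051817
phi = 0.00016459 / 0.00051817 = 0.3176

0.3176


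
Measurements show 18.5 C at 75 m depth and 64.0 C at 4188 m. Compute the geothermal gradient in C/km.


dT = 64.0 - 18.5 = 45.5 C
dz = 4188 - 75 = 4113 m
gradient = dT/dz * 1000 = 45.5/4113 * 1000 = 11.0625 C/km

11.0625


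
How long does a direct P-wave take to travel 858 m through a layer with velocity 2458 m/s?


t = x / V
= 858 / 2458
= 0.3491 s

0.3491


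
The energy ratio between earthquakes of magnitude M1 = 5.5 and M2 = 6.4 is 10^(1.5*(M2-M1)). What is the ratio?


M2 - M1 = 6.4 - 5.5 = 0.9
1.5 * 0.9 = 1.35
ratio = 10^1.35 = 22.39

22.39


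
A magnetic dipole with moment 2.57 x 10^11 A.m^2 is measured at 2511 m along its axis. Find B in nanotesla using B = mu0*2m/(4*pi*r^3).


m = 2.57 x 10^11 = 257000000000 A.m^2
2m = 514000000000 A.m^2
r^3 = 2511^3 = 15832158831
B = (4pi*10^-7) * 514000000000 / (4*pi * 15832158831) * 1e9
= 645911.449578 / 198952775495.75 * 1e9
= 3246.5566 nT

3246.5566


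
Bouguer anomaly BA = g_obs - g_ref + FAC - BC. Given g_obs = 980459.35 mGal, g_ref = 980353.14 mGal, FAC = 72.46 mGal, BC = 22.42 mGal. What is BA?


BA = g_obs - g_ref + FAC - BC
= 980459.35 - 980353.14 + 72.46 - 22.42
= 156.25 mGal

156.25


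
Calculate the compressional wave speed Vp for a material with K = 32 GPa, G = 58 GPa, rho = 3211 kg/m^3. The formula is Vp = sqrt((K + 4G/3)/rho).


First compute the effective modulus:
K + 4G/3 = 32e9 + 4*58e9/3 = 109333333333.33 Pa
Then divide by density:
109333333333.33 / 3211 = 34049621.0942 Pa/(kg/m^3)
Take the square root:
Vp = sqrt(34049621.0942) = 5835.21 m/s

5835.21


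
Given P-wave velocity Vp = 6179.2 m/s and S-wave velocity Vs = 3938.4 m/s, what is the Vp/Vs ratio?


Vp/Vs = 6179.2 / 3938.4
= 1.569

1.569


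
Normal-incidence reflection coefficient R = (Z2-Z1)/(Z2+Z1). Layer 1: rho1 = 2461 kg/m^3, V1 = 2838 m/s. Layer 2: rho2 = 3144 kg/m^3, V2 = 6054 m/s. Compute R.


Z1 = 2461 * 2838 = 6984318
Z2 = 3144 * 6054 = 19033776
R = (19033776 - 6984318) / (19033776 + 6984318) = 12049458 / 26018094 = 0.4631

0.4631


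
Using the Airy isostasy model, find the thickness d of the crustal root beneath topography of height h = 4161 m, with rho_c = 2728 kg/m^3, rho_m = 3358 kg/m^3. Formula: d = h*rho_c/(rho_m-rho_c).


rho_m - rho_c = 3358 - 2728 = 630
d = 4161 * 2728 / 630
= 11351208 / 630
= 18017.79 m

18017.79


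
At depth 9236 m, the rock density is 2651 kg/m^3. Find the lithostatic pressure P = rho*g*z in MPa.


P = rho * g * z / 1e6
= 2651 * 9.81 * 9236 / 1e6
= 240194279.16 / 1e6
= 240.1943 MPa

240.1943


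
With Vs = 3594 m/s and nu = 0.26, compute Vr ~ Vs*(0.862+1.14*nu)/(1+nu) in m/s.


Numerator factor = 0.862 + 1.14*0.26 = 1.1584
Denominator = 1 + 0.26 = 1.26
Vr = 3594 * 1.1584 / 1.26 = 3304.2 m/s

3304.2


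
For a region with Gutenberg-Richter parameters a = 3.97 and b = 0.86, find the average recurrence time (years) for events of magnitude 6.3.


log10(N) = 3.97 - 0.86*6.3 = -1.448
N = 10^-1.448 = 0.035645
T = 1/N = 1/0.035645 = 28.0543 years

28.0543


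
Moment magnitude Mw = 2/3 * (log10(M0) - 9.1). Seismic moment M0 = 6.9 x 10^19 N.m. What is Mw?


log10(M0) = log10(6.9 x 10^19) = 19.8388
Mw = 2/3 * (19.8388 - 9.1)
= 2/3 * 10.7388
= 7.16

7.16


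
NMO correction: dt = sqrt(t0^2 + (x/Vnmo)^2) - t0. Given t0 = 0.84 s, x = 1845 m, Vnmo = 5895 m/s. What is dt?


x/Vnmo = 1845/5895 = 0.312977
(x/Vnmo)^2 = 0.097955
t0^2 = 0.7056
sqrt(0.7056 + 0.097955) = 0.896412
dt = 0.896412 - 0.84 = 0.056412

0.056412


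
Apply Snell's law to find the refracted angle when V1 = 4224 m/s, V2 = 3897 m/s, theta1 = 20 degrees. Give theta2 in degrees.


sin(theta1) = sin(20 deg) = 0.34202
sin(theta2) = V2/V1 * sin(theta1) = 3897/4224 * 0.34202 = 0.315543
theta2 = arcsin(0.315543) = 18.3936 degrees

18.3936


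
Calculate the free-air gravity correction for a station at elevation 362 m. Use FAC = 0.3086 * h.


FAC = 0.3086 * h
= 0.3086 * 362
= 111.7132 mGal

111.7132


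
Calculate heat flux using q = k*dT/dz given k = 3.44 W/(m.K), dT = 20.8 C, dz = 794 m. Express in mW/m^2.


q = k * dT / dz * 1000
= 3.44 * 20.8 / 794 * 1000
= 0.090116 * 1000
= 90.1159 mW/m^2

90.1159


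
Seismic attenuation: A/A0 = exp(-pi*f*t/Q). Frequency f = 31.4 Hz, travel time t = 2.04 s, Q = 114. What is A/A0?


pi*f*t/Q = pi*31.4*2.04/114 = 1.765244
A/A0 = exp(-1.765244) = 0.171145

0.171145


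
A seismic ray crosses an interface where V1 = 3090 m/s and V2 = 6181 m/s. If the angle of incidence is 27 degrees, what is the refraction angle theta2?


sin(theta1) = sin(27 deg) = 0.45399
sin(theta2) = V2/V1 * sin(theta1) = 6181/3090 * 0.45399 = 0.908128
theta2 = arcsin(0.908128) = 65.2479 degrees

65.2479


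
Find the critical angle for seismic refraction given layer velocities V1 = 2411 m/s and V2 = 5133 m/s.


V1/V2 = 2411/5133 = 0.469706
theta_c = arcsin(0.469706) = 28.0152 degrees

28.0152


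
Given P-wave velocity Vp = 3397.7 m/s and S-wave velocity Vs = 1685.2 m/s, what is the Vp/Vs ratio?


Vp/Vs = 3397.7 / 1685.2
= 2.0162

2.0162


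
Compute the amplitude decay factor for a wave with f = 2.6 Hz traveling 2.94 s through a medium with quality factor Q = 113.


pi*f*t/Q = pi*2.6*2.94/113 = 0.212516
A/A0 = exp(-0.212516) = 0.808547

0.808547


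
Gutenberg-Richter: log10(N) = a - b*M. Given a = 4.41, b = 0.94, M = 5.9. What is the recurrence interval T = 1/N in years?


log10(N) = 4.41 - 0.94*5.9 = -1.136
N = 10^-1.136 = 0.073114
T = 1/N = 1/0.073114 = 13.6773 years

13.6773


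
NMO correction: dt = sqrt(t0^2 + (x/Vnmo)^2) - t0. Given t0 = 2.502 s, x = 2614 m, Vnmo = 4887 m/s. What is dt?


x/Vnmo = 2614/4887 = 0.534888
(x/Vnmo)^2 = 0.286106
t0^2 = 6.260004
sqrt(6.260004 + 0.286106) = 2.558537
dt = 2.558537 - 2.502 = 0.056537

0.056537


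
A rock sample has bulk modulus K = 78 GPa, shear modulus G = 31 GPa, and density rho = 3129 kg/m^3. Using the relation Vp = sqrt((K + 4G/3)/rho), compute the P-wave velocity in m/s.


First compute the effective modulus:
K + 4G/3 = 78e9 + 4*31e9/3 = 119333333333.33 Pa
Then divide by density:
119333333333.33 / 3129 = 38137850.2184 Pa/(kg/m^3)
Take the square root:
Vp = sqrt(38137850.2184) = 6175.59 m/s

6175.59


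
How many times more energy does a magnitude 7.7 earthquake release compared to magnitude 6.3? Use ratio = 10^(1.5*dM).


M2 - M1 = 7.7 - 6.3 = 1.4
1.5 * 1.4 = 2.1
ratio = 10^2.1 = 125.89

125.89


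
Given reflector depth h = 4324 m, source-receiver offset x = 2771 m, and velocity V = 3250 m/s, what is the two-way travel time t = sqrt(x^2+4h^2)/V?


x^2 + 4h^2 = 2771^2 + 4*4324^2 = 7678441 + 74787904 = 82466345
sqrt(82466345) = 9081.0982
t = 9081.0982 / 3250 = 2.7942 s

2.7942


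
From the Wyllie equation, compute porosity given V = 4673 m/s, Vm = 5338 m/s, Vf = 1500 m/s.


1/V - 1/Vm = 1/4673 - 1/5338 = 2.666e-05
1/Vf - 1/Vm = 1/1500 - 1/5338 = 0.00047933
phi = 2.666e-05 / 0.00047933 = 0.0556

0.0556


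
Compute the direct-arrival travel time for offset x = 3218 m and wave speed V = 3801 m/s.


t = x / V
= 3218 / 3801
= 0.8466 s

0.8466


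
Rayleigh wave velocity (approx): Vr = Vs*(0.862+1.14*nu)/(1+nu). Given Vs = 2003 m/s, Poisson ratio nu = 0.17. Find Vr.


Numerator factor = 0.862 + 1.14*0.17 = 1.0558
Denominator = 1 + 0.17 = 1.17
Vr = 2003 * 1.0558 / 1.17 = 1807.49 m/s

1807.49


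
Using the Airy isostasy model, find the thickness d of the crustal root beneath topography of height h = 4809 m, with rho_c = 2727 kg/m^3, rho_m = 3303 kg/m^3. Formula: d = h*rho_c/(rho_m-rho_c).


rho_m - rho_c = 3303 - 2727 = 576
d = 4809 * 2727 / 576
= 13114143 / 576
= 22767.61 m

22767.61


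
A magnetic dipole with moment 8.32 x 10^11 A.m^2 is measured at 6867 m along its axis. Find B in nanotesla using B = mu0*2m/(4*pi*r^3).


m = 8.32 x 10^11 = 832000000000 A.m^2
2m = 1664000000000 A.m^2
r^3 = 6867^3 = 323818116363
B = (4pi*10^-7) * 1664000000000 / (4*pi * 323818116363) * 1e9
= 2091044.070229 / 4069218461861.14 * 1e9
= 513.8687 nT

513.8687


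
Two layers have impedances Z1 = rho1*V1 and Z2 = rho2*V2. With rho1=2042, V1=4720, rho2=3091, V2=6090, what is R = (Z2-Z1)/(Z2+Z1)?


Z1 = 2042 * 4720 = 9638240
Z2 = 3091 * 6090 = 18824190
R = (18824190 - 9638240) / (18824190 + 9638240) = 9185950 / 28462430 = 0.3227

0.3227


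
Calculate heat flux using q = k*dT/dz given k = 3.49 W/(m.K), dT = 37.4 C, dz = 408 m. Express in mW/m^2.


q = k * dT / dz * 1000
= 3.49 * 37.4 / 408 * 1000
= 0.319917 * 1000
= 319.9167 mW/m^2

319.9167


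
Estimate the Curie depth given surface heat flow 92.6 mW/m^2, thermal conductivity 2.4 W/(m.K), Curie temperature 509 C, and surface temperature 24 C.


T_Curie - T_surf = 509 - 24 = 485 C
Convert q to W/m^2: 92.6 mW/m^2 = 0.0926 W/m^2
d = 485 * 2.4 / 0.0926 = 12570.19 m

12570.19


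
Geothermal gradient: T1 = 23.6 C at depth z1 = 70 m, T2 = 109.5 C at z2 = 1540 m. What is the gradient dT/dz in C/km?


dT = 109.5 - 23.6 = 85.9 C
dz = 1540 - 70 = 1470 m
gradient = dT/dz * 1000 = 85.9/1470 * 1000 = 58.4354 C/km

58.4354


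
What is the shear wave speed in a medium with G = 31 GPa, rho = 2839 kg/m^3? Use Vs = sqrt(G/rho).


Convert G to Pa: G = 31e9 Pa
Compute G/rho = 31e9 / 2839 = 10919337.795
Vs = sqrt(10919337.795) = 3304.44 m/s

3304.44


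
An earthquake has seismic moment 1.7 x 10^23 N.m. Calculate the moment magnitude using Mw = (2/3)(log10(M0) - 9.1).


log10(M0) = log10(1.7 x 10^23) = 23.2304
Mw = 2/3 * (23.2304 - 9.1)
= 2/3 * 14.1304
= 9.42

9.42


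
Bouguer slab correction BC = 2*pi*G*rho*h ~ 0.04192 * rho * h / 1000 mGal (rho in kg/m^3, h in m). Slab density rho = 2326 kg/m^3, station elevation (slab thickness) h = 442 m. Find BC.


BC = 0.04192 * rho * h / 1000
= 0.04192 * 2326 * 442 / 1000
= 43.0976 mGal

43.0976


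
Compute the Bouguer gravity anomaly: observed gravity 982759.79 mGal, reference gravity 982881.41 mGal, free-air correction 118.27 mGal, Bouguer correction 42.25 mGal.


BA = g_obs - g_ref + FAC - BC
= 982759.79 - 982881.41 + 118.27 - 42.25
= -45.6 mGal

-45.6


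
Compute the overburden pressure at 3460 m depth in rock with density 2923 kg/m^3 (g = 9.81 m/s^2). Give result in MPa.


P = rho * g * z / 1e6
= 2923 * 9.81 * 3460 / 1e6
= 99214219.8 / 1e6
= 99.2142 MPa

99.2142


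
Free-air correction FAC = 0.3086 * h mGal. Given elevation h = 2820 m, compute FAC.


FAC = 0.3086 * h
= 0.3086 * 2820
= 870.252 mGal

870.252


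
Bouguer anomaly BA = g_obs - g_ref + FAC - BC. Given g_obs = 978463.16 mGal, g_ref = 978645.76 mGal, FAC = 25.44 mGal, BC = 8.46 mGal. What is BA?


BA = g_obs - g_ref + FAC - BC
= 978463.16 - 978645.76 + 25.44 - 8.46
= -165.62 mGal

-165.62


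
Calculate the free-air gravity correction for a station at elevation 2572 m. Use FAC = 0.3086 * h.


FAC = 0.3086 * h
= 0.3086 * 2572
= 793.7192 mGal

793.7192


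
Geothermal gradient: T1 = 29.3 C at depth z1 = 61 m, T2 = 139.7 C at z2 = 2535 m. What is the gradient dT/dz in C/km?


dT = 139.7 - 29.3 = 110.4 C
dz = 2535 - 61 = 2474 m
gradient = dT/dz * 1000 = 110.4/2474 * 1000 = 44.6241 C/km

44.6241


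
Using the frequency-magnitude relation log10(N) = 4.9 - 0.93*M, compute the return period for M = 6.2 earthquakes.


log10(N) = 4.9 - 0.93*6.2 = -0.866
N = 10^-0.866 = 0.136144
T = 1/N = 1/0.136144 = 7.3451 years

7.3451


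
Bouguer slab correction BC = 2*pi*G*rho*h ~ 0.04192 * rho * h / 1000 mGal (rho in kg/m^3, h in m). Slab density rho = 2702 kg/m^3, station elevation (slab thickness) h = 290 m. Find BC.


BC = 0.04192 * rho * h / 1000
= 0.04192 * 2702 * 290 / 1000
= 32.8477 mGal

32.8477


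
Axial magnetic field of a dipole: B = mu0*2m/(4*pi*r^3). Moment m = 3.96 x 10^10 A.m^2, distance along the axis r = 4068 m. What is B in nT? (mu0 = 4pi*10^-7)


m = 3.96 x 10^10 = 39600000000 A.m^2
2m = 79200000000 A.m^2
r^3 = 4068^3 = 67319802432
B = (4pi*10^-7) * 79200000000 / (4*pi * 67319802432) * 1e9
= 99525.655266 / 845965587045.95 * 1e9
= 117.6474 nT

117.6474


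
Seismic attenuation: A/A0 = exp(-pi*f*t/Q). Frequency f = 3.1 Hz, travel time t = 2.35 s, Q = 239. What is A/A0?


pi*f*t/Q = pi*3.1*2.35/239 = 0.095759
A/A0 = exp(-0.095759) = 0.908683

0.908683


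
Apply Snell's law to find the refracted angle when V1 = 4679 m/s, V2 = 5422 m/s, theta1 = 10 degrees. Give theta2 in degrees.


sin(theta1) = sin(10 deg) = 0.173648
sin(theta2) = V2/V1 * sin(theta1) = 5422/4679 * 0.173648 = 0.201223
theta2 = arcsin(0.201223) = 11.6085 degrees

11.6085


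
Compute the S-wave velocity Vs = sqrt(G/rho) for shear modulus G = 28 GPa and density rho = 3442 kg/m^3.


Convert G to Pa: G = 28e9 Pa
Compute G/rho = 28e9 / 3442 = 8134805.3457
Vs = sqrt(8134805.3457) = 2852.16 m/s

2852.16


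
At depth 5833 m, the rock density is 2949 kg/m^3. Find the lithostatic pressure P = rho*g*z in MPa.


P = rho * g * z / 1e6
= 2949 * 9.81 * 5833 / 1e6
= 168746881.77 / 1e6
= 168.7469 MPa

168.7469


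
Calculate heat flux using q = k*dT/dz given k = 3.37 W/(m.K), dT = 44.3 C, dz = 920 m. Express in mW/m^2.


q = k * dT / dz * 1000
= 3.37 * 44.3 / 920 * 1000
= 0.162273 * 1000
= 162.2728 mW/m^2

162.2728


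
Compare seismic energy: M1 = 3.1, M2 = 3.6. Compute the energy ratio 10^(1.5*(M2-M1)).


M2 - M1 = 3.6 - 3.1 = 0.5
1.5 * 0.5 = 0.75
ratio = 10^0.75 = 5.62

5.62


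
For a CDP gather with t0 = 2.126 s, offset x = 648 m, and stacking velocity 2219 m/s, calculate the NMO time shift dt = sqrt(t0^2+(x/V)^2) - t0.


x/Vnmo = 648/2219 = 0.292023
(x/Vnmo)^2 = 0.085278
t0^2 = 4.519876
sqrt(4.519876 + 0.085278) = 2.145962
dt = 2.145962 - 2.126 = 0.019962

0.019962
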